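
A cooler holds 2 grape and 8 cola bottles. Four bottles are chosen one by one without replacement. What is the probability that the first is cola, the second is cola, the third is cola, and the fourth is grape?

2/15

Each draw changes the counts, so multiply the conditional probabilities along the sequence:
P = 8/10 × 7/9 × 6/8 × 2/7 = 672/5040 = 2/15.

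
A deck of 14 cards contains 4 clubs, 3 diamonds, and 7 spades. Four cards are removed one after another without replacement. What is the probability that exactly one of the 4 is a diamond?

One ordering (a diamond drawn first) has probability 3/14 × 11/13 × 10/12 × 9/11 = 2970/24024 = 45/364.
There are C(4,1) = 4 such orderings, each equally likely, so P = 4 × 45/364 = 45/91.

45/91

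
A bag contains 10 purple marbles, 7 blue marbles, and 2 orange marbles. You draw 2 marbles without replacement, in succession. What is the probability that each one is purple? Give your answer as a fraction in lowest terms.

P(every draw is purple) = 10/19 × 9/18 = 90/342 = 5/19.

5/19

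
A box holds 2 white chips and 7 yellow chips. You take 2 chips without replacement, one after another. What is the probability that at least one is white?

P(no white) = 7/9 × 6/8 = 42/72 = 7/12.
P(at least one) = 1 − 7/12 = 5/12.

5/12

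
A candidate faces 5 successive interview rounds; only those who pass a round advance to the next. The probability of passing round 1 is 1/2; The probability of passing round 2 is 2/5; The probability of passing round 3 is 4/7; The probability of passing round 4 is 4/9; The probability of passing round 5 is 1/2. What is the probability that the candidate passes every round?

Each stage is reached only if all earlier stages succeed, so
P = 1/2 × 2/5 × 4/7 × 4/9 × 1/2 = 32/1260 = 8/315.

8/315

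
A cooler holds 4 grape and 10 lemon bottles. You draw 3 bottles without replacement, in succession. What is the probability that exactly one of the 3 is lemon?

One ordering (lemon drawn first) has probability 10/14 × 4/13 × 3/12 = 120/2184 = 5/91.
There are C(3,1) = 3 such orderings, each equally likely, so P = 3 × 5/91 = 15/91.

15/91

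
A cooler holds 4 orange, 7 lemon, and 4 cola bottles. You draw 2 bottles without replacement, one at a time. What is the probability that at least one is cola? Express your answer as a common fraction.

10/21

P(no cola) = 11/15 × 10/14 = 110/210 = 11/21.
P(at least one) = 1 − 11/21 = 10/21.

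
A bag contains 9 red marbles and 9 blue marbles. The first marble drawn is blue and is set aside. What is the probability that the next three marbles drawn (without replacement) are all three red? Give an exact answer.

21/170

With the first marble removed, 9 red remain out of 17.
P = 9/17 × 8/16 × 7/15 = 504/4080 = 21/170.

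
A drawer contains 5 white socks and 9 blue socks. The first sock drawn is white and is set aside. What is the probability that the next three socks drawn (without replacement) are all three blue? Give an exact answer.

42/143

With the first sock removed, 9 blue remain out of 13.
P = 9/13 × 8/12 × 7/11 = 504/1716 = 42/143.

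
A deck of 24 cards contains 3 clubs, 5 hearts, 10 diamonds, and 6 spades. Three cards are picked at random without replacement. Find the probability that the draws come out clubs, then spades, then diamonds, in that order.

15/1012

Multiply the probability of each draw given the previous ones:
P = 3/24 × 6/23 × 10/22 = 180/12144 = 15/1012.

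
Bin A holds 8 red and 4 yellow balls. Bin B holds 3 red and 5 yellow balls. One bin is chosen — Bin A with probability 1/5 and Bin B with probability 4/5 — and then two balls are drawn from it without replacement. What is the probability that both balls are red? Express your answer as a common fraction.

197/1155

From Bin A: P(both red) = (8/12)(7/11) = 14/33.
From Bin B: P(both red) = (3/8)(2/7) = 3/28.
Total probability = (1/5)(14/33) + (4/5)(3/28) = 197/1155.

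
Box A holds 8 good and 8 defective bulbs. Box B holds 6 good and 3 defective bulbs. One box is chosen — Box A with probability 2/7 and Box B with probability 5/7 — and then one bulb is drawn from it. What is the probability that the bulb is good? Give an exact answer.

From Box A: P(good) = 8/16.
From Box B: P(good) = 6/9.
Total probability = (2/7)(8/16) + (5/7)(6/9) = 13/21.

13/21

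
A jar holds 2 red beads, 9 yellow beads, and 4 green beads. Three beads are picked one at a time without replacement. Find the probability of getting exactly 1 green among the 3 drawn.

44/91

One ordering (green drawn first) has probability 4/15 × 11/14 × 10/13 = 440/2730 = 44/273.
There are C(3,1) = 3 such orderings, each equally likely, so P = 3 × 44/273 = 44/91.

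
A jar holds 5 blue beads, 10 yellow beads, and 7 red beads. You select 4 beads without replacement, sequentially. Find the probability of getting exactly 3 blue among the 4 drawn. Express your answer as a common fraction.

One ordering (blue drawn first) has probability 5/22 × 4/21 × 3/20 × 17/19 = 1020/175560 = 17/2926.
There are C(4,3) = 4 such orderings, each equally likely, so P = 4 × 17/2926 = 34/1463.

34/1463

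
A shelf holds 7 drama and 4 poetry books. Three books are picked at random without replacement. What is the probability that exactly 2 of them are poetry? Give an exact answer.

One ordering (poetry drawn first) has probability 4/11 × 3/10 × 7/9 = 84/990 = 14/165.
There are C(3,2) = 3 such orderings, each equally likely, so P = 3 × 14/165 = 14/55.

14/55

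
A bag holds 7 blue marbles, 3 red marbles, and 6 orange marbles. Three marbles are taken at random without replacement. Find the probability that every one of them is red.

P(every draw is red) = 3/16 × 2/15 × 1/14 = 6/3360 = 1/560.

1/560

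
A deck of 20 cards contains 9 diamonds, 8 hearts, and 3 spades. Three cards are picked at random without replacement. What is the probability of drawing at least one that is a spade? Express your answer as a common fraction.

P(no spades) = 17/20 × 16/19 × 15/18 = 4080/6840 = 34/57.
P(at least one) = 1 − 34/57 = 23/57.

23/57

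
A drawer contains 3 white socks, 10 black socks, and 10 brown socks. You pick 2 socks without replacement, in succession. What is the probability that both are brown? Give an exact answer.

P(every draw is brown) = 10/23 × 9/22 = 90/506 = 45/253.

45/253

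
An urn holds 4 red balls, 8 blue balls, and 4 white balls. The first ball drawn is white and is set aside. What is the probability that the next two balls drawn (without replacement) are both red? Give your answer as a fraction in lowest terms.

After the first draw, 4 of the remaining 15 balls are red.
P = 4/15 × 3/14 = 12/210 = 2/35.

2/35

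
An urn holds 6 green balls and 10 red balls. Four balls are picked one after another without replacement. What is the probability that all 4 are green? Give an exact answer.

3/364

P(all green) = 6/16 × 5/15 × 4/14 × 3/13 = 360/43680 = 3/364.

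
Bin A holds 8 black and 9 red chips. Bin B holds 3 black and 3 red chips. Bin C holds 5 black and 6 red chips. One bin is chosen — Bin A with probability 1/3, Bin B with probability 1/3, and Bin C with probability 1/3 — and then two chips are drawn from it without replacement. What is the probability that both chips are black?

1099/5610

From Bin A: P(both black) = (8/17)(7/16) = 7/34.
From Bin B: P(both black) = (3/6)(2/5) = 1/5.
From Bin C: P(both black) = (5/11)(4/10) = 2/11.
Total probability = (1/3)(7/34) + (1/3)(1/5) + (1/3)(2/11) = 1099/5610.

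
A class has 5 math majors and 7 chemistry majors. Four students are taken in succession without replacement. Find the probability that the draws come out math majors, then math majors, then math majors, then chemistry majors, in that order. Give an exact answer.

Chain rule:
P = 5/12 × 4/11 × 3/10 × 7/9 = 420/11880 = 7/198.

7/198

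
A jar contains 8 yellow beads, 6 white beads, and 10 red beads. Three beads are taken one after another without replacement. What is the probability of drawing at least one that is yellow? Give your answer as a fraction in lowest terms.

P(no yellow) = 16/24 × 15/23 × 14/22 = 3360/12144 = 70/253.
P(at least one) = 1 − 70/253 = 183/253.

183/253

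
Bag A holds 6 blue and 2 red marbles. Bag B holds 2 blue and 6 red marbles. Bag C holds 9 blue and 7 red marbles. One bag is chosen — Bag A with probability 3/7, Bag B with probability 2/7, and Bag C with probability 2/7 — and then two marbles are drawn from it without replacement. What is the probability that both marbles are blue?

From Bag A: P(both blue) = (6/8)(5/7) = 15/28.
From Bag B: P(both blue) = (2/8)(1/7) = 1/28.
From Bag C: P(both blue) = (9/16)(8/15) = 3/10.
Total probability = (3/7)(15/28) + (2/7)(1/28) + (2/7)(3/10) = 319/980.

319/980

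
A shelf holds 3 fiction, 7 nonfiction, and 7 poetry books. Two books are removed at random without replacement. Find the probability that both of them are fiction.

P(all fiction) = 3/17 × 2/16 = 6/272 = 3/136.

3/136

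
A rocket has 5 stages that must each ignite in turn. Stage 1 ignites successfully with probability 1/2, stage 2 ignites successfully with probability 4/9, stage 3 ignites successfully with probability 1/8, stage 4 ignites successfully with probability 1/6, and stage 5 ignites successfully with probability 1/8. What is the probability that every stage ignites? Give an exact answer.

1/1728

Multiplying along the chain,
P = 1/2 × 4/9 × 1/8 × 1/6 × 1/8 = 4/6912 = 1/1728.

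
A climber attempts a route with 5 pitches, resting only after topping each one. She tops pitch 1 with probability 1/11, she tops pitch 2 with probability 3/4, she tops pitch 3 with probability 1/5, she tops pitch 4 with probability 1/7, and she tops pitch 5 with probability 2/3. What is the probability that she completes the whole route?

1/770

Multiplying along the chain,
P = 1/11 × 3/4 × 1/5 × 1/7 × 2/3 = 6/4620 = 1/770.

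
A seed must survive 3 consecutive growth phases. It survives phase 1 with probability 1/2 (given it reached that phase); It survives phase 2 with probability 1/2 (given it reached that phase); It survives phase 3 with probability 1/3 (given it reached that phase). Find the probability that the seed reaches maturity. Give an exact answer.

Multiplying along the chain,
P = 1/2 × 1/2 × 1/3 = 1/12.

1/12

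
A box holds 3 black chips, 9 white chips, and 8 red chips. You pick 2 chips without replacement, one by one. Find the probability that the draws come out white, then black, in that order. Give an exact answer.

27/380

Chain rule:
P = 9/20 × 3/19 = 27/380.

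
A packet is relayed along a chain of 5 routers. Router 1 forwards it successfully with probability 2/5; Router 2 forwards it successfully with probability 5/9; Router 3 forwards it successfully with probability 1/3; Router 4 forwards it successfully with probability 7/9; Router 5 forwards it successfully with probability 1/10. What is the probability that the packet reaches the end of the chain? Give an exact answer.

Multiplying along the chain,
P = 2/5 × 5/9 × 1/3 × 7/9 × 1/10 = 70/12150 = 7/1215.

7/1215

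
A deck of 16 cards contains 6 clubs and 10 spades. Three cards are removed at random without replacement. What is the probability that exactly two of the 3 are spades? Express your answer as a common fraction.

27/56

One ordering (spades drawn first) has probability 10/16 × 9/15 × 6/14 = 540/3360 = 9/56.
There are C(3,2) = 3 such orderings, each equally likely, so P = 3 × 9/56 = 27/56.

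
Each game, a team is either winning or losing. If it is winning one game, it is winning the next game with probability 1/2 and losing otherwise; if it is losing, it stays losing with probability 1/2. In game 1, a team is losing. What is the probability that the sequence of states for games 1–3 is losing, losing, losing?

1/4

Game 1 is given. For each transition, use the conditional probability from the current state:
P(losing | losing) = 1/2; P(losing | losing) = 1/2.
P = 1/2 × 1/2 = 1/4.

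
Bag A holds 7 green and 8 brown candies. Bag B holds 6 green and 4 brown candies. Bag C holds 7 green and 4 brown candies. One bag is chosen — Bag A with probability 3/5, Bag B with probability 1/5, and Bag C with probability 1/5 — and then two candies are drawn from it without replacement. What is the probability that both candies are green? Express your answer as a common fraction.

From Bag A: P(both green) = (7/15)(6/14) = 1/5.
From Bag B: P(both green) = (6/10)(5/9) = 1/3.
From Bag C: P(both green) = (7/11)(6/10) = 21/55.
Total probability = (3/5)(1/5) + (1/5)(1/3) + (1/5)(21/55) = 217/825.

217/825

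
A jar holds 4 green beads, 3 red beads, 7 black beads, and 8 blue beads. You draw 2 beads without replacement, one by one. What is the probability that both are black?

P = 7/22 × 6/21 = 42/462 = 1/11.

1/11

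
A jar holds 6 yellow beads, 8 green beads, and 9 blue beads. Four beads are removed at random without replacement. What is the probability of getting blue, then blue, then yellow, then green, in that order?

144/8855

Chain rule:
P = 9/23 × 8/22 × 6/21 × 8/20 = 3456/212520 = 144/8855.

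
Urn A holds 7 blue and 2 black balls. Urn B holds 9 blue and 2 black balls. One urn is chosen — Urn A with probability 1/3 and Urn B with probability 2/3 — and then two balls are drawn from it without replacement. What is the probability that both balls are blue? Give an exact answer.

From Urn A: P(both blue) = (7/9)(6/8) = 7/12.
From Urn B: P(both blue) = (9/11)(8/10) = 36/55.
Total probability = (1/3)(7/12) + (2/3)(36/55) = 1249/1980.

1249/1980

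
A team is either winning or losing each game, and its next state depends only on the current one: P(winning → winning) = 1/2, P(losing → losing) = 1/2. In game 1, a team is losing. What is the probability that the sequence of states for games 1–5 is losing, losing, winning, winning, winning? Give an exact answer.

1/16

Game 1 is given. For each transition, use the conditional probability from the current state:
P(losing | losing) = 1/2; P(winning | losing) = 1/2; P(winning | winning) = 1/2; P(winning | winning) = 1/2.
P = 1/2 × 1/2 × 1/2 × 1/2 = 1/16.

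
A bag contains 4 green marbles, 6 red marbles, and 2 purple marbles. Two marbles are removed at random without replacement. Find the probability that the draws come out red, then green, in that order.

Each draw changes the counts, so multiply the conditional probabilities along the sequence:
P = 6/12 × 4/11 = 24/132 = 2/11.

2/11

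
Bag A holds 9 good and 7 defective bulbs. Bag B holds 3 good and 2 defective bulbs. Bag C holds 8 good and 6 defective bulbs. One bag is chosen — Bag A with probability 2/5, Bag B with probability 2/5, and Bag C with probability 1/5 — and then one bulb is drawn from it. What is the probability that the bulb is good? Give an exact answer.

811/1400

From Bag A: P(good) = 9/16.
From Bag B: P(good) = 3/5.
From Bag C: P(good) = 8/14.
Total probability = (2/5)(9/16) + (2/5)(3/5) + (1/5)(8/14) = 811/1400.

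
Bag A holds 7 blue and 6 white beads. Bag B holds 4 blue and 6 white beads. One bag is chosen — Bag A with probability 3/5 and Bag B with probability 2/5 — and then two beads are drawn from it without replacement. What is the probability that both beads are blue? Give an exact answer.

From Bag A: P(both blue) = (7/13)(6/12) = 7/26.
From Bag B: P(both blue) = (4/10)(3/9) = 2/15.
Total probability = (3/5)(7/26) + (2/5)(2/15) = 419/1950.

419/1950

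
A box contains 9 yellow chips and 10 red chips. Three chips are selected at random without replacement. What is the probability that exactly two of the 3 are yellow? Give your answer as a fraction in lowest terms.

120/323

One ordering (yellow drawn first) has probability 9/19 × 8/18 × 10/17 = 720/5814 = 40/323.
There are C(3,2) = 3 such orderings, each equally likely, so P = 3 × 40/323 = 120/323.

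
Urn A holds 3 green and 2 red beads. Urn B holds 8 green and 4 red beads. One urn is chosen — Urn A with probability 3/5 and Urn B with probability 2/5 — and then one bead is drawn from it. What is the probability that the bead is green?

From Urn A: P(green) = 3/5.
From Urn B: P(green) = 8/12.
Total probability = (3/5)(3/5) + (2/5)(8/12) = 47/75.

47/75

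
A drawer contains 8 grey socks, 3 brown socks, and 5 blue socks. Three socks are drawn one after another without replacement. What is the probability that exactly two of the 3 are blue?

11/56

One ordering (blue drawn first) has probability 5/16 × 4/15 × 11/14 = 220/3360 = 11/168.
There are C(3,2) = 3 such orderings, each equally likely, so P = 3 × 11/168 = 11/56.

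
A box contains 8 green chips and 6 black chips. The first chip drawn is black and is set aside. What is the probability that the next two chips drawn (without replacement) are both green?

14/39

With the first chip removed, 8 green remain out of 13.
P = 8/13 × 7/12 = 56/156 = 14/39.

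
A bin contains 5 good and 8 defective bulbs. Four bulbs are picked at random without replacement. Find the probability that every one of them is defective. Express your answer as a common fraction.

P = 8/13 × 7/12 × 6/11 × 5/10 = 1680/17160 = 14/143.

14/143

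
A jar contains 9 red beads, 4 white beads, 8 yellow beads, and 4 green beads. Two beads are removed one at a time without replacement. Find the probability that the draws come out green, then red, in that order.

Chain rule:
P = 4/25 × 9/24 = 36/600 = 3/50.

3/50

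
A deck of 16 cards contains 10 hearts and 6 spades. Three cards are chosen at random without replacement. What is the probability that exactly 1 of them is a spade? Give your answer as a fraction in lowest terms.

27/56

One ordering (a spade drawn first) has probability 6/16 × 10/15 × 9/14 = 540/3360 = 9/56.
There are C(3,1) = 3 such orderings, each equally likely, so P = 3 × 9/56 = 27/56.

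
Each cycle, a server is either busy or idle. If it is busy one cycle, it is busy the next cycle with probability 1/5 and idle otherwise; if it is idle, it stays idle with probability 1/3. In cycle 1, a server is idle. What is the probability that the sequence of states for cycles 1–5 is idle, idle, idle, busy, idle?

8/135

Cycle 1 is given. For each transition, use the conditional probability from the current state:
P(idle | idle) = 1/3; P(idle | idle) = 1/3; P(busy | idle) = 2/3; P(idle | busy) = 4/5.
P = 1/3 × 1/3 × 2/3 × 4/5 = 8/135.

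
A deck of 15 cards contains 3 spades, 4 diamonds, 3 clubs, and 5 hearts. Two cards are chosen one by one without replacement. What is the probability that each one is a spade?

P(every draw is a spade) = 3/15 × 2/14 = 6/210 = 1/35.

1/35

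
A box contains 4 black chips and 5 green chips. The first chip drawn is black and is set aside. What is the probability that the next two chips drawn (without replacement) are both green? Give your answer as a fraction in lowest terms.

With the first chip removed, 5 green remain out of 8.
P = 5/8 × 4/7 = 20/56 = 5/14.

5/14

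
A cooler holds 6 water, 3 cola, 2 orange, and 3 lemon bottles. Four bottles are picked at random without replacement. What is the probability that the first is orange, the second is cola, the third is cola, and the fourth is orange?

Multiply the probability of each draw given the previous ones:
P = 2/14 × 3/13 × 2/12 × 1/11 = 12/24024 = 1/2002.

1/2002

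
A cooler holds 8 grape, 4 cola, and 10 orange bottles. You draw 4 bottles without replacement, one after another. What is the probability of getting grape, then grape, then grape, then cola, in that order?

Each draw changes the counts, so multiply the conditional probabilities along the sequence:
P = 8/22 × 7/21 × 6/20 × 4/19 = 1344/175560 = 8/1045.

8/1045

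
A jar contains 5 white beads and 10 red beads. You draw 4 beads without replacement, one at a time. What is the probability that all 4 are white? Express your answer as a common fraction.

P(every draw is white) = 5/15 × 4/14 × 3/13 × 2/12 = 120/32760 = 1/273.

1/273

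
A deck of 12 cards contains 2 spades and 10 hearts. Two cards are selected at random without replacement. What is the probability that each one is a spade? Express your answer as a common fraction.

1/66

P(all spades) = 2/12 × 1/11 = 2/132 = 1/66.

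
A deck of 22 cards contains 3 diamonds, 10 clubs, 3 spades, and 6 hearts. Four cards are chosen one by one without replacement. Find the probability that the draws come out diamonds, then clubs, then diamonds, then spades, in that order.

3/2926

Each draw changes the counts, so multiply the conditional probabilities along the sequence:
P = 3/22 × 10/21 × 2/20 × 3/19 = 180/175560 = 3/2926.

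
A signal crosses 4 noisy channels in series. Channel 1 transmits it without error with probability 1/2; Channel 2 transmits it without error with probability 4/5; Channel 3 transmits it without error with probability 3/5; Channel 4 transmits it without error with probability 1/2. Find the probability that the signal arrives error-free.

The events are sequential, so multiply the conditional probabilities:
P = 1/2 × 4/5 × 3/5 × 1/2 = 12/100 = 3/25.

3/25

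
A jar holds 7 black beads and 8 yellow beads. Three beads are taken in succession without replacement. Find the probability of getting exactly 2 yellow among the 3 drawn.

One ordering (yellow drawn first) has probability 8/15 × 7/14 × 7/13 = 392/2730 = 28/195.
There are C(3,2) = 3 such orderings, each equally likely, so P = 3 × 28/195 = 28/65.

28/65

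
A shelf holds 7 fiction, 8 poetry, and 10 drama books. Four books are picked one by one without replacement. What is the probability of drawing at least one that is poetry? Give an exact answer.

P(no poetry) = 17/25 × 16/24 × 15/23 × 14/22 = 57120/303600 = 238/1265.
P(at least one) = 1 − 238/1265 = 1027/1265.

1027/1265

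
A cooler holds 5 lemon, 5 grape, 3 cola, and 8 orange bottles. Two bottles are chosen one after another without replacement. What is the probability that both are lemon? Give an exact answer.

1/21

P(all lemon) = 5/21 × 4/20 = 20/420 = 1/21.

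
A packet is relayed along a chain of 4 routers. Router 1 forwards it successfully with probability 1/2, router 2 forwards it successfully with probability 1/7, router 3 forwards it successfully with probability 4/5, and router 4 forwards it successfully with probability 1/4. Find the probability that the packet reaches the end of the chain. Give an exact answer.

The events are sequential, so multiply the conditional probabilities:
P = 1/2 × 1/7 × 4/5 × 1/4 = 4/280 = 1/70.

1/70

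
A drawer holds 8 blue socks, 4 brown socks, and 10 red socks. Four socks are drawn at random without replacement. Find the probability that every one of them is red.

6/209

P = 10/22 × 9/21 × 8/20 × 7/19 = 5040/175560 = 6/209.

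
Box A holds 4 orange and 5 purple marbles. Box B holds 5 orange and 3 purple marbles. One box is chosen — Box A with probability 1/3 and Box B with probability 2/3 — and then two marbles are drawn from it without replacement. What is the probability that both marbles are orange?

37/126

From Box A: P(both orange) = (4/9)(3/8) = 1/6.
From Box B: P(both orange) = (5/8)(4/7) = 5/14.
Total probability = (1/3)(1/6) + (2/3)(5/14) = 37/126.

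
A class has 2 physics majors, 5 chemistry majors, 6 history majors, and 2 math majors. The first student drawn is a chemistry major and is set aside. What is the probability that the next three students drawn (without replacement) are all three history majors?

With the first student removed, 6 history majors remain out of 14.
P = 6/14 × 5/13 × 4/12 = 120/2184 = 5/91.

5/91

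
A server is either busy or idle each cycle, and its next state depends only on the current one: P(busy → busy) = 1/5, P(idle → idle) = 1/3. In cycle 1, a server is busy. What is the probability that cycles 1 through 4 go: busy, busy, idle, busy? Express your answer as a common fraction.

8/75

Cycle 1 is given. For each transition, use the conditional probability from the current state:
P(busy | busy) = 1/5; P(idle | busy) = 4/5; P(busy | idle) = 2/3.
P = 1/5 × 4/5 × 2/3 = 8/75.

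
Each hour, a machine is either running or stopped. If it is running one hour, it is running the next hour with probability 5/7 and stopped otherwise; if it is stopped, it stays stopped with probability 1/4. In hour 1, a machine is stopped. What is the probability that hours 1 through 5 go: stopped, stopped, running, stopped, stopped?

3/224

Hour 1 is given. For each transition, use the conditional probability from the current state:
P(stopped | stopped) = 1/4; P(running | stopped) = 3/4; P(stopped | running) = 2/7; P(stopped | stopped) = 1/4.
P = 1/4 × 3/4 × 2/7 × 1/4 = 6/448 = 3/224.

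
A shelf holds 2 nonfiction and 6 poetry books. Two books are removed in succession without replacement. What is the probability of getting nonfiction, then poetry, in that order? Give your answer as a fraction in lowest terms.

3/14

Each draw changes the counts, so multiply the conditional probabilities along the sequence:
P = 2/8 × 6/7 = 12/56 = 3/14.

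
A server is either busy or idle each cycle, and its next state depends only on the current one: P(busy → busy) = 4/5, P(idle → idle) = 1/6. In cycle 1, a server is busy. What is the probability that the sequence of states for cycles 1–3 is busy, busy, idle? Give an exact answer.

Cycle 1 is given. For each transition, use the conditional probability from the current state:
P(busy | busy) = 4/5; P(idle | busy) = 1/5.
P = 4/5 × 1/5 = 4/25.

4/25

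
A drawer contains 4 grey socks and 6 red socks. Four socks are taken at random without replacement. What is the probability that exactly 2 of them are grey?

3/7

One ordering (grey drawn first) has probability 4/10 × 3/9 × 6/8 × 5/7 = 360/5040 = 1/14.
There are C(4,2) = 6 such orderings, each equally likely, so P = 6 × 1/14 = 3/7.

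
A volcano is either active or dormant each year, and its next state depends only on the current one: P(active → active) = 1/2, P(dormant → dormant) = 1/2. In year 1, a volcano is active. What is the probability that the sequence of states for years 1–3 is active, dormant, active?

Year 1 is given. For each transition, use the conditional probability from the current state:
P(dormant | active) = 1/2; P(active | dormant) = 1/2.
P = 1/2 × 1/2 = 1/4.

1/4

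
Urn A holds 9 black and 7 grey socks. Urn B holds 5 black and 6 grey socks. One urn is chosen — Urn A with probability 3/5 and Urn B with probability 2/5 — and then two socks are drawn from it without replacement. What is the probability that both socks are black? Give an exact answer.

139/550

From Urn A: P(both black) = (9/16)(8/15) = 3/10.
From Urn B: P(both black) = (5/11)(4/10) = 2/11.
Total probability = (3/5)(3/10) + (2/5)(2/11) = 139/550.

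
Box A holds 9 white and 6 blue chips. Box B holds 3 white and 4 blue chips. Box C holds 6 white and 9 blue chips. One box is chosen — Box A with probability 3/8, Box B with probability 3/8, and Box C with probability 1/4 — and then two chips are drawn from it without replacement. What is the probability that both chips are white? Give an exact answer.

From Box A: P(both white) = (9/15)(8/14) = 12/35.
From Box B: P(both white) = (3/7)(2/6) = 1/7.
From Box C: P(both white) = (6/15)(5/14) = 1/7.
Total probability = (3/8)(12/35) + (3/8)(1/7) + (1/4)(1/7) = 61/280.

61/280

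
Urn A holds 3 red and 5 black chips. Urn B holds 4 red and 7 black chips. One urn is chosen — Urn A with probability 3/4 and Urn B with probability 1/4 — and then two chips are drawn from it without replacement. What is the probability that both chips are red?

From Urn A: P(both red) = (3/8)(2/7) = 3/28.
From Urn B: P(both red) = (4/11)(3/10) = 6/55.
Total probability = (3/4)(3/28) + (1/4)(6/55) = 663/6160.

663/6160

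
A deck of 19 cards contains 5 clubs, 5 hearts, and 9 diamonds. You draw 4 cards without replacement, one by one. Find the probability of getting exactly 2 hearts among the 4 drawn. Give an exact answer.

One ordering (hearts drawn first) has probability 5/19 × 4/18 × 14/17 × 13/16 = 3640/93024 = 455/11628.
There are C(4,2) = 6 such orderings, each equally likely, so P = 6 × 455/11628 = 455/1938.

455/1938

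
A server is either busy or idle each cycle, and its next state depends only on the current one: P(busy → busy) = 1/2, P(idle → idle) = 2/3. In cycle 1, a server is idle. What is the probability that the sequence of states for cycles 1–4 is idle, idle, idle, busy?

4/27

Cycle 1 is given. For each transition, use the conditional probability from the current state:
P(idle | idle) = 2/3; P(idle | idle) = 2/3; P(busy | idle) = 1/3.
P = 2/3 × 2/3 × 1/3 = 4/27.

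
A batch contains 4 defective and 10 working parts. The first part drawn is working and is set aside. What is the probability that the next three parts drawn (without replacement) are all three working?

42/143

With the first part removed, 9 working remain out of 13.
P = 9/13 × 8/12 × 7/11 = 504/1716 = 42/143.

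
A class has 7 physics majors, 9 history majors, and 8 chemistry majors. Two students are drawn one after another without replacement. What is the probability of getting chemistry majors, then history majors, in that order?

3/23

Chain rule:
P = 8/24 × 9/23 = 72/552 = 3/23.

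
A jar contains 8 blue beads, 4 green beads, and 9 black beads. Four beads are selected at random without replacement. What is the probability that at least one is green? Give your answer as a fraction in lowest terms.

103/171

P(no green) = 17/21 × 16/20 × 15/19 × 14/18 = 57120/143640 = 68/171.
P(at least one) = 1 − 68/171 = 103/171.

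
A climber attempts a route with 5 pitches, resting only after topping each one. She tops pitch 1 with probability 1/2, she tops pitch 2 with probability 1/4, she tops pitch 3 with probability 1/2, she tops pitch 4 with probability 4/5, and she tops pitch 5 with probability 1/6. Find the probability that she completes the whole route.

1/120

Multiplying along the chain,
P = 1/2 × 1/4 × 1/2 × 4/5 × 1/6 = 4/480 = 1/120.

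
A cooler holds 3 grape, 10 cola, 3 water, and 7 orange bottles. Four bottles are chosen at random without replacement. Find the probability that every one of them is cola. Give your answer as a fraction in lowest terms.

6/253

P(all cola) = 10/23 × 9/22 × 8/21 × 7/20 = 5040/212520 = 6/253.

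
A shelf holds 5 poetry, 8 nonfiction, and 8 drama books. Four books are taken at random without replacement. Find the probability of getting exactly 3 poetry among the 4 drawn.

One ordering (poetry drawn first) has probability 5/21 × 4/20 × 3/19 × 16/18 = 960/143640 = 8/1197.
There are C(4,3) = 4 such orderings, each equally likely, so P = 4 × 8/1197 = 32/1197.

32/1197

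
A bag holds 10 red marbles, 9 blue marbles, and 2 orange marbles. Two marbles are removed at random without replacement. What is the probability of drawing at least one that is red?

P(no red) = 11/21 × 10/20 = 110/420 = 11/42.
P(at least one) = 1 − 11/42 = 31/42.

31/42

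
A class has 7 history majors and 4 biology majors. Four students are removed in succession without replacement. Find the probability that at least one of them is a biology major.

P(no biology majors) = 7/11 × 6/10 × 5/9 × 4/8 = 840/7920 = 7/66.
P(at least one) = 1 − 7/66 = 59/66.

59/66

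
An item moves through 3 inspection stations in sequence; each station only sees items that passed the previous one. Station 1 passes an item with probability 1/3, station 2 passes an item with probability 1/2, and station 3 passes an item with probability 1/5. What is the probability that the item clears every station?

Each stage is reached only if all earlier stages succeed, so
P = 1/3 × 1/2 × 1/5 = 1/30.

1/30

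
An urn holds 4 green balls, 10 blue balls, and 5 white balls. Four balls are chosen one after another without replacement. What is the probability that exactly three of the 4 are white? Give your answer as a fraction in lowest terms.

One ordering (white drawn first) has probability 5/19 × 4/18 × 3/17 × 14/16 = 840/93024 = 35/3876.
There are C(4,3) = 4 such orderings, each equally likely, so P = 4 × 35/3876 = 35/969.

35/969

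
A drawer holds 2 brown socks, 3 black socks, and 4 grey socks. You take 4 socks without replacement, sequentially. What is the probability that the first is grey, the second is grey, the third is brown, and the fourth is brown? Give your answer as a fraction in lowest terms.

Multiply the probability of each draw given the previous ones:
P = 4/9 × 3/8 × 2/7 × 1/6 = 24/3024 = 1/126.

1/126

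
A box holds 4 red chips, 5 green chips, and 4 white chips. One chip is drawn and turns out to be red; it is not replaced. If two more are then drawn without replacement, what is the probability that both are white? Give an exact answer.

After the first draw, 4 of the remaining 12 chips are white.
P = 4/12 × 3/11 = 12/132 = 1/11.

1/11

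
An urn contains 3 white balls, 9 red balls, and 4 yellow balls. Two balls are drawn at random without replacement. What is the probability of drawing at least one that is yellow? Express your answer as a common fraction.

9/20

P(no yellow) = 12/16 × 11/15 = 132/240 = 11/20.
P(at least one) = 1 − 11/20 = 9/20.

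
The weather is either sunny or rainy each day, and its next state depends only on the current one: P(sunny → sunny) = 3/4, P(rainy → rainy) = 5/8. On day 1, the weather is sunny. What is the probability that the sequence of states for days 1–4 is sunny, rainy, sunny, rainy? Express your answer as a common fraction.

Day 1 is given. For each transition, use the conditional probability from the current state:
P(rainy | sunny) = 1/4; P(sunny | rainy) = 3/8; P(rainy | sunny) = 1/4.
P = 1/4 × 3/8 × 1/4 = 3/128.

3/128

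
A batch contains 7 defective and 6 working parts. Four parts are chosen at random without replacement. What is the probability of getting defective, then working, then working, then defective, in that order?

21/286

Each draw changes the counts, so multiply the conditional probabilities along the sequence:
P = 7/13 × 6/12 × 5/11 × 6/10 = 1260/17160 = 21/286.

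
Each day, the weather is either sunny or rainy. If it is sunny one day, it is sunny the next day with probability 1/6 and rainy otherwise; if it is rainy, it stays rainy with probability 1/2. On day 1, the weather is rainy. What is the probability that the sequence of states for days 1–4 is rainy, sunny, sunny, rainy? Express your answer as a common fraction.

5/72

Day 1 is given. For each transition, use the conditional probability from the current state:
P(sunny | rainy) = 1/2; P(sunny | sunny) = 1/6; P(rainy | sunny) = 5/6.
P = 1/2 × 1/6 × 5/6 = 5/72.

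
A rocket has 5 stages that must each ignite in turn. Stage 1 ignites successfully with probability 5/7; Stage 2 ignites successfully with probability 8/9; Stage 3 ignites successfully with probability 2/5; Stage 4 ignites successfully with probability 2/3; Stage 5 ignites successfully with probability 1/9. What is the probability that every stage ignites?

32/1701

Multiplying along the chain,
P = 5/7 × 8/9 × 2/5 × 2/3 × 1/9 = 160/8505 = 32/1701.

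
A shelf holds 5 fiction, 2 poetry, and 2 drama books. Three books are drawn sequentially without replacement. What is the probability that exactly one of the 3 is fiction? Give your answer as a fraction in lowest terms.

5/14

One ordering (fiction drawn first) has probability 5/9 × 4/8 × 3/7 = 60/504 = 5/42.
There are C(3,1) = 3 such orderings, each equally likely, so P = 3 × 5/42 = 5/14.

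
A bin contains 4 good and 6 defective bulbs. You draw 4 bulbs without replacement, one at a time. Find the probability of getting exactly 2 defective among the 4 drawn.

3/7

One ordering (defective drawn first) has probability 6/10 × 5/9 × 4/8 × 3/7 = 360/5040 = 1/14.
There are C(4,2) = 6 such orderings, each equally likely, so P = 6 × 1/14 = 3/7.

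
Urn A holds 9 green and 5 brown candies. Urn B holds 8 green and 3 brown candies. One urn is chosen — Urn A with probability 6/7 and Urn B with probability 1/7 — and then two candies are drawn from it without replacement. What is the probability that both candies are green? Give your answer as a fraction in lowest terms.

From Urn A: P(both green) = (9/14)(8/13) = 36/91.
From Urn B: P(both green) = (8/11)(7/10) = 28/55.
Total probability = (6/7)(36/91) + (1/7)(28/55) = 14428/35035.

14428/35035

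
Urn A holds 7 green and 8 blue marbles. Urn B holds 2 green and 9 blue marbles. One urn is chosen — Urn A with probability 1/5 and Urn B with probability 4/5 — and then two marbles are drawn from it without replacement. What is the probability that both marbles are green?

From Urn A: P(both green) = (7/15)(6/14) = 1/5.
From Urn B: P(both green) = (2/11)(1/10) = 1/55.
Total probability = (1/5)(1/5) + (4/5)(1/55) = 3/55.

3/55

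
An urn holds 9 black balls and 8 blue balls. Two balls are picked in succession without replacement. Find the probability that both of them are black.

9/34

P(all black) = 9/17 × 8/16 = 72/272 = 9/34.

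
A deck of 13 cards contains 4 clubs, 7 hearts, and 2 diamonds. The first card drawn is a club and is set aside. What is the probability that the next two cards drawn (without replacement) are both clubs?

With the first card removed, 3 clubs remain out of 12.
P = 3/12 × 2/11 = 6/132 = 1/22.

1/22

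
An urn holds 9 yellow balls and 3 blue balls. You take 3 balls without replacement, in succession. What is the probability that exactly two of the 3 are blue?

27/220

One ordering (blue drawn first) has probability 3/12 × 2/11 × 9/10 = 54/1320 = 9/220.
There are C(3,2) = 3 such orderings, each equally likely, so P = 3 × 9/220 = 27/220.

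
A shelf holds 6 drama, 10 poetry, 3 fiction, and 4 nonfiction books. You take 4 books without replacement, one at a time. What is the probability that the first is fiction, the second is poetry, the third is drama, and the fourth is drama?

15/3542

Multiply the probability of each draw given the previous ones:
P = 3/23 × 10/22 × 6/21 × 5/20 = 900/212520 = 15/3542.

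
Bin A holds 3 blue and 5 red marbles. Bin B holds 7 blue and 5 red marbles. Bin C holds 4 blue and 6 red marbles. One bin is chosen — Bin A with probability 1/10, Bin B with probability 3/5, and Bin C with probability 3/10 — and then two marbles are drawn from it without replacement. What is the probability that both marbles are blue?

3721/15400

From Bin A: P(both blue) = (3/8)(2/7) = 3/28.
From Bin B: P(both blue) = (7/12)(6/11) = 7/22.
From Bin C: P(both blue) = (4/10)(3/9) = 2/15.
Total probability = (1/10)(3/28) + (3/5)(7/22) + (3/10)(2/15) = 3721/15400.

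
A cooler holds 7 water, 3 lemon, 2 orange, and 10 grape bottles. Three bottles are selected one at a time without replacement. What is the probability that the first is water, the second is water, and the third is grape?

Multiply the probability of each draw given the previous ones:
P = 7/22 × 6/21 × 10/20 = 420/9240 = 1/22.

1/22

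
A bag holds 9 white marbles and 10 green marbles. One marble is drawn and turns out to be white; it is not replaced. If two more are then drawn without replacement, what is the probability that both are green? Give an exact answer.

5/17

After the first draw, 10 of the remaining 18 marbles are green.
P = 10/18 × 9/17 = 90/306 = 5/17.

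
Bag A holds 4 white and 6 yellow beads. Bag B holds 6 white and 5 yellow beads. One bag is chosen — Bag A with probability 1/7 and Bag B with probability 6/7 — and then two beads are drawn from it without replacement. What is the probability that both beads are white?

292/1155

From Bag A: P(both white) = (4/10)(3/9) = 2/15.
From Bag B: P(both white) = (6/11)(5/10) = 3/11.
Total probability = (1/7)(2/15) + (6/7)(3/11) = 292/1155.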